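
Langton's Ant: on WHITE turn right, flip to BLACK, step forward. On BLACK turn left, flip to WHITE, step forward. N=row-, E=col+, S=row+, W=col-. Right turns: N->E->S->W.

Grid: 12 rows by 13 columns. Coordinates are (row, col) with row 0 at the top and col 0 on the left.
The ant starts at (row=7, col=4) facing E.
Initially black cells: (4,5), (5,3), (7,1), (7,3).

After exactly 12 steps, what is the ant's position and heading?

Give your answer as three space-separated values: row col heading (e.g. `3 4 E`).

Answer: 7 0 W

Derivation:
Step 1: on WHITE (7,4): turn R to S, flip to black, move to (8,4). |black|=5
Step 2: on WHITE (8,4): turn R to W, flip to black, move to (8,3). |black|=6
Step 3: on WHITE (8,3): turn R to N, flip to black, move to (7,3). |black|=7
Step 4: on BLACK (7,3): turn L to W, flip to white, move to (7,2). |black|=6
Step 5: on WHITE (7,2): turn R to N, flip to black, move to (6,2). |black|=7
Step 6: on WHITE (6,2): turn R to E, flip to black, move to (6,3). |black|=8
Step 7: on WHITE (6,3): turn R to S, flip to black, move to (7,3). |black|=9
Step 8: on WHITE (7,3): turn R to W, flip to black, move to (7,2). |black|=10
Step 9: on BLACK (7,2): turn L to S, flip to white, move to (8,2). |black|=9
Step 10: on WHITE (8,2): turn R to W, flip to black, move to (8,1). |black|=10
Step 11: on WHITE (8,1): turn R to N, flip to black, move to (7,1). |black|=11
Step 12: on BLACK (7,1): turn L to W, flip to white, move to (7,0). |black|=10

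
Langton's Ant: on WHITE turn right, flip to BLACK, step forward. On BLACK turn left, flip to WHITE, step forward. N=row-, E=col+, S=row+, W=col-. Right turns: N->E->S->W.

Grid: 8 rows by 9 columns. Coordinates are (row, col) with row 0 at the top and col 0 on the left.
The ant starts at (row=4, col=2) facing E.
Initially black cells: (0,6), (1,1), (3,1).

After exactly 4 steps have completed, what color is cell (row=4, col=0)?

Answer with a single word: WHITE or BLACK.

Answer: WHITE

Derivation:
Step 1: on WHITE (4,2): turn R to S, flip to black, move to (5,2). |black|=4
Step 2: on WHITE (5,2): turn R to W, flip to black, move to (5,1). |black|=5
Step 3: on WHITE (5,1): turn R to N, flip to black, move to (4,1). |black|=6
Step 4: on WHITE (4,1): turn R to E, flip to black, move to (4,2). |black|=7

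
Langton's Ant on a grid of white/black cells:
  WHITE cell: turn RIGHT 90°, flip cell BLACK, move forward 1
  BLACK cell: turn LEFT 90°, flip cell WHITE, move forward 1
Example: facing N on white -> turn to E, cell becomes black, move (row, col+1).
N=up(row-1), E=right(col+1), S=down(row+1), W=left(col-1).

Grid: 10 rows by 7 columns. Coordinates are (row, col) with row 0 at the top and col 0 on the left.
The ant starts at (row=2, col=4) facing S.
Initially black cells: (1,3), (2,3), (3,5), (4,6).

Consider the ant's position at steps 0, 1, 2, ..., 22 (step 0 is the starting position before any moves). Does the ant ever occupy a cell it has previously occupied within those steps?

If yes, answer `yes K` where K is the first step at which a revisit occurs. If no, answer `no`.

Step 1: on WHITE (2,4): turn R to W, flip to black, move to (2,3). |black|=5 — new cell
Step 2: on BLACK (2,3): turn L to S, flip to white, move to (3,3). |black|=4 — new cell
Step 3: on WHITE (3,3): turn R to W, flip to black, move to (3,2). |black|=5 — new cell
Step 4: on WHITE (3,2): turn R to N, flip to black, move to (2,2). |black|=6 — new cell
Step 5: on WHITE (2,2): turn R to E, flip to black, move to (2,3). |black|=7 — REVISIT

Answer: yes 5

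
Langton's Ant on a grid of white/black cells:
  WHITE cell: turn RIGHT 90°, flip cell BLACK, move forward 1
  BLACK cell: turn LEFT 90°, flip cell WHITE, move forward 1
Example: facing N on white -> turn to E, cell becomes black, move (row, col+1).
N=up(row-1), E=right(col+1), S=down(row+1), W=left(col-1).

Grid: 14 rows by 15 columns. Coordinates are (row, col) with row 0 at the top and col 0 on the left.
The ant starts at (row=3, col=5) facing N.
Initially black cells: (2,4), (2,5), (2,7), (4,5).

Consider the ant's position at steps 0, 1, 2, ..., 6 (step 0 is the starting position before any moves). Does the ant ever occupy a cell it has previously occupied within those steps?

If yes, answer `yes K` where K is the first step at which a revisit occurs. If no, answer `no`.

Answer: no

Derivation:
Step 1: on WHITE (3,5): turn R to E, flip to black, move to (3,6). |black|=5 — new cell
Step 2: on WHITE (3,6): turn R to S, flip to black, move to (4,6). |black|=6 — new cell
Step 3: on WHITE (4,6): turn R to W, flip to black, move to (4,5). |black|=7 — new cell
Step 4: on BLACK (4,5): turn L to S, flip to white, move to (5,5). |black|=6 — new cell
Step 5: on WHITE (5,5): turn R to W, flip to black, move to (5,4). |black|=7 — new cell
Step 6: on WHITE (5,4): turn R to N, flip to black, move to (4,4). |black|=8 — new cell
No revisit within 6 steps.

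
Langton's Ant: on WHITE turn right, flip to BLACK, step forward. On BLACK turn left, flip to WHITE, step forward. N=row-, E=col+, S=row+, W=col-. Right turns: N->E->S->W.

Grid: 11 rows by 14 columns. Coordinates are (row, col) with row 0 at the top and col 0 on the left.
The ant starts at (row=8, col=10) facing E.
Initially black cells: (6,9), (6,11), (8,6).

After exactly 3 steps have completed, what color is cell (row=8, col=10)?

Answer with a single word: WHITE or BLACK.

Step 1: on WHITE (8,10): turn R to S, flip to black, move to (9,10). |black|=4
Step 2: on WHITE (9,10): turn R to W, flip to black, move to (9,9). |black|=5
Step 3: on WHITE (9,9): turn R to N, flip to black, move to (8,9). |black|=6

Answer: BLACK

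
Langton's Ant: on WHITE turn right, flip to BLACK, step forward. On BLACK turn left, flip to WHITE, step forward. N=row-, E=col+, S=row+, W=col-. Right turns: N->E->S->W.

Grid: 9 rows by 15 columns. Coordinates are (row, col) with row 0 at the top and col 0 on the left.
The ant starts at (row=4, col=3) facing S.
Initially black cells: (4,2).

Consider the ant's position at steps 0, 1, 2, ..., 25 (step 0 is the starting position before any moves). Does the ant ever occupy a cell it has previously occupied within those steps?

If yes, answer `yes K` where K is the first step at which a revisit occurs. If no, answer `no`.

Step 1: on WHITE (4,3): turn R to W, flip to black, move to (4,2). |black|=2 — new cell
Step 2: on BLACK (4,2): turn L to S, flip to white, move to (5,2). |black|=1 — new cell
Step 3: on WHITE (5,2): turn R to W, flip to black, move to (5,1). |black|=2 — new cell
Step 4: on WHITE (5,1): turn R to N, flip to black, move to (4,1). |black|=3 — new cell
Step 5: on WHITE (4,1): turn R to E, flip to black, move to (4,2). |black|=4 — REVISIT

Answer: yes 5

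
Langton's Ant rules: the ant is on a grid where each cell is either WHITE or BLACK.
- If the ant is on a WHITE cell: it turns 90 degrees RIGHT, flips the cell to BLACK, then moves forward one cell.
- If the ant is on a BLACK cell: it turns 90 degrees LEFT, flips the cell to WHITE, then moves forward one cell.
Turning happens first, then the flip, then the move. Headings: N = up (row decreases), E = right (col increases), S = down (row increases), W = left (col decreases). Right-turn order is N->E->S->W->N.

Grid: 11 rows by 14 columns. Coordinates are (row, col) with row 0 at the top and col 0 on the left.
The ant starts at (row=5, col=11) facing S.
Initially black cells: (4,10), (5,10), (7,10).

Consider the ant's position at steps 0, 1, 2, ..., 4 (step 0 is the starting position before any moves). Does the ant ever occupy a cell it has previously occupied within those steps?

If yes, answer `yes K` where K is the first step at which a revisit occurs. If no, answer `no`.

Step 1: on WHITE (5,11): turn R to W, flip to black, move to (5,10). |black|=4 — new cell
Step 2: on BLACK (5,10): turn L to S, flip to white, move to (6,10). |black|=3 — new cell
Step 3: on WHITE (6,10): turn R to W, flip to black, move to (6,9). |black|=4 — new cell
Step 4: on WHITE (6,9): turn R to N, flip to black, move to (5,9). |black|=5 — new cell
No revisit within 4 steps.

Answer: no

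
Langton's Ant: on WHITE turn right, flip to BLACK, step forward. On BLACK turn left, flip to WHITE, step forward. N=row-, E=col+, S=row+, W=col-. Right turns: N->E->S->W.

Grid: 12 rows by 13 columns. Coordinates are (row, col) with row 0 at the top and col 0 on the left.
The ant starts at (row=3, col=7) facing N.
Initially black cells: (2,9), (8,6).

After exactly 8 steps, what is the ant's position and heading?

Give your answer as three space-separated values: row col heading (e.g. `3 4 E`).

Step 1: on WHITE (3,7): turn R to E, flip to black, move to (3,8). |black|=3
Step 2: on WHITE (3,8): turn R to S, flip to black, move to (4,8). |black|=4
Step 3: on WHITE (4,8): turn R to W, flip to black, move to (4,7). |black|=5
Step 4: on WHITE (4,7): turn R to N, flip to black, move to (3,7). |black|=6
Step 5: on BLACK (3,7): turn L to W, flip to white, move to (3,6). |black|=5
Step 6: on WHITE (3,6): turn R to N, flip to black, move to (2,6). |black|=6
Step 7: on WHITE (2,6): turn R to E, flip to black, move to (2,7). |black|=7
Step 8: on WHITE (2,7): turn R to S, flip to black, move to (3,7). |black|=8

Answer: 3 7 S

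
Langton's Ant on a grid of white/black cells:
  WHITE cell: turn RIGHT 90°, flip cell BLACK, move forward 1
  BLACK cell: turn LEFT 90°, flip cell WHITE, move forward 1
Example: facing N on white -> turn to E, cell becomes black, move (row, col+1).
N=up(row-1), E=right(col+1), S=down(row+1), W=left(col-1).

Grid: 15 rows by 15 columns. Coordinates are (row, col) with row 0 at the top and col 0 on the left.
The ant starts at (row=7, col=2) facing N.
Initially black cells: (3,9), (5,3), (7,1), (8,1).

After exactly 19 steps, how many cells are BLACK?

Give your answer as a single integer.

Step 1: on WHITE (7,2): turn R to E, flip to black, move to (7,3). |black|=5
Step 2: on WHITE (7,3): turn R to S, flip to black, move to (8,3). |black|=6
Step 3: on WHITE (8,3): turn R to W, flip to black, move to (8,2). |black|=7
Step 4: on WHITE (8,2): turn R to N, flip to black, move to (7,2). |black|=8
Step 5: on BLACK (7,2): turn L to W, flip to white, move to (7,1). |black|=7
Step 6: on BLACK (7,1): turn L to S, flip to white, move to (8,1). |black|=6
Step 7: on BLACK (8,1): turn L to E, flip to white, move to (8,2). |black|=5
Step 8: on BLACK (8,2): turn L to N, flip to white, move to (7,2). |black|=4
Step 9: on WHITE (7,2): turn R to E, flip to black, move to (7,3). |black|=5
Step 10: on BLACK (7,3): turn L to N, flip to white, move to (6,3). |black|=4
Step 11: on WHITE (6,3): turn R to E, flip to black, move to (6,4). |black|=5
Step 12: on WHITE (6,4): turn R to S, flip to black, move to (7,4). |black|=6
Step 13: on WHITE (7,4): turn R to W, flip to black, move to (7,3). |black|=7
Step 14: on WHITE (7,3): turn R to N, flip to black, move to (6,3). |black|=8
Step 15: on BLACK (6,3): turn L to W, flip to white, move to (6,2). |black|=7
Step 16: on WHITE (6,2): turn R to N, flip to black, move to (5,2). |black|=8
Step 17: on WHITE (5,2): turn R to E, flip to black, move to (5,3). |black|=9
Step 18: on BLACK (5,3): turn L to N, flip to white, move to (4,3). |black|=8
Step 19: on WHITE (4,3): turn R to E, flip to black, move to (4,4). |black|=9

Answer: 9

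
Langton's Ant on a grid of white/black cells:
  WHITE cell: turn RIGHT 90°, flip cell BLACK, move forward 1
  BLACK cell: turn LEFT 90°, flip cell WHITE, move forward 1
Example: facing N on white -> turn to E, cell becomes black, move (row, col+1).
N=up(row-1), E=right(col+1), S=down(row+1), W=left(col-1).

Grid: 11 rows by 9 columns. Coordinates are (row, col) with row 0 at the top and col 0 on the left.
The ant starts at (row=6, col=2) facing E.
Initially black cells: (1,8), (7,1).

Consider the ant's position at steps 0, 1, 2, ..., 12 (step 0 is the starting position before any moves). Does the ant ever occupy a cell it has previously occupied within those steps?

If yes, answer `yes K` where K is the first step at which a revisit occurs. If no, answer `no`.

Answer: yes 6

Derivation:
Step 1: on WHITE (6,2): turn R to S, flip to black, move to (7,2). |black|=3 — new cell
Step 2: on WHITE (7,2): turn R to W, flip to black, move to (7,1). |black|=4 — new cell
Step 3: on BLACK (7,1): turn L to S, flip to white, move to (8,1). |black|=3 — new cell
Step 4: on WHITE (8,1): turn R to W, flip to black, move to (8,0). |black|=4 — new cell
Step 5: on WHITE (8,0): turn R to N, flip to black, move to (7,0). |black|=5 — new cell
Step 6: on WHITE (7,0): turn R to E, flip to black, move to (7,1). |black|=6 — REVISIT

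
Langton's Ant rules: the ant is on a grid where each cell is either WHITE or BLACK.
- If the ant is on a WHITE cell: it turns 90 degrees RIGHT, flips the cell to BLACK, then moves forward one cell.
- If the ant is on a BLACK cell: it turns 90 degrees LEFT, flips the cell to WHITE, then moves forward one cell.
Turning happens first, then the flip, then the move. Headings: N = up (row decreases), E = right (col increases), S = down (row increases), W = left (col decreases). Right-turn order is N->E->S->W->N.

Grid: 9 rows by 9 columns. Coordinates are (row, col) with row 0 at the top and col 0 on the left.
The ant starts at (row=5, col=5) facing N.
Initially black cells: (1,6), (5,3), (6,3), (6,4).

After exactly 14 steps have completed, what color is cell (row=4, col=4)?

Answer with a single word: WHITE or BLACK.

Step 1: on WHITE (5,5): turn R to E, flip to black, move to (5,6). |black|=5
Step 2: on WHITE (5,6): turn R to S, flip to black, move to (6,6). |black|=6
Step 3: on WHITE (6,6): turn R to W, flip to black, move to (6,5). |black|=7
Step 4: on WHITE (6,5): turn R to N, flip to black, move to (5,5). |black|=8
Step 5: on BLACK (5,5): turn L to W, flip to white, move to (5,4). |black|=7
Step 6: on WHITE (5,4): turn R to N, flip to black, move to (4,4). |black|=8
Step 7: on WHITE (4,4): turn R to E, flip to black, move to (4,5). |black|=9
Step 8: on WHITE (4,5): turn R to S, flip to black, move to (5,5). |black|=10
Step 9: on WHITE (5,5): turn R to W, flip to black, move to (5,4). |black|=11
Step 10: on BLACK (5,4): turn L to S, flip to white, move to (6,4). |black|=10
Step 11: on BLACK (6,4): turn L to E, flip to white, move to (6,5). |black|=9
Step 12: on BLACK (6,5): turn L to N, flip to white, move to (5,5). |black|=8
Step 13: on BLACK (5,5): turn L to W, flip to white, move to (5,4). |black|=7
Step 14: on WHITE (5,4): turn R to N, flip to black, move to (4,4). |black|=8

Answer: BLACK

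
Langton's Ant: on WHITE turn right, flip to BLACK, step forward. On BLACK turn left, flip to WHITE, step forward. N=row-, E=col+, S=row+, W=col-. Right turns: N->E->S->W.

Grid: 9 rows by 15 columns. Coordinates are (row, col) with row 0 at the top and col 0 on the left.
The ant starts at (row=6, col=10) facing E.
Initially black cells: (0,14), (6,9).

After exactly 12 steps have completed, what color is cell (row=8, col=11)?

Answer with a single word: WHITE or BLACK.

Answer: WHITE

Derivation:
Step 1: on WHITE (6,10): turn R to S, flip to black, move to (7,10). |black|=3
Step 2: on WHITE (7,10): turn R to W, flip to black, move to (7,9). |black|=4
Step 3: on WHITE (7,9): turn R to N, flip to black, move to (6,9). |black|=5
Step 4: on BLACK (6,9): turn L to W, flip to white, move to (6,8). |black|=4
Step 5: on WHITE (6,8): turn R to N, flip to black, move to (5,8). |black|=5
Step 6: on WHITE (5,8): turn R to E, flip to black, move to (5,9). |black|=6
Step 7: on WHITE (5,9): turn R to S, flip to black, move to (6,9). |black|=7
Step 8: on WHITE (6,9): turn R to W, flip to black, move to (6,8). |black|=8
Step 9: on BLACK (6,8): turn L to S, flip to white, move to (7,8). |black|=7
Step 10: on WHITE (7,8): turn R to W, flip to black, move to (7,7). |black|=8
Step 11: on WHITE (7,7): turn R to N, flip to black, move to (6,7). |black|=9
Step 12: on WHITE (6,7): turn R to E, flip to black, move to (6,8). |black|=10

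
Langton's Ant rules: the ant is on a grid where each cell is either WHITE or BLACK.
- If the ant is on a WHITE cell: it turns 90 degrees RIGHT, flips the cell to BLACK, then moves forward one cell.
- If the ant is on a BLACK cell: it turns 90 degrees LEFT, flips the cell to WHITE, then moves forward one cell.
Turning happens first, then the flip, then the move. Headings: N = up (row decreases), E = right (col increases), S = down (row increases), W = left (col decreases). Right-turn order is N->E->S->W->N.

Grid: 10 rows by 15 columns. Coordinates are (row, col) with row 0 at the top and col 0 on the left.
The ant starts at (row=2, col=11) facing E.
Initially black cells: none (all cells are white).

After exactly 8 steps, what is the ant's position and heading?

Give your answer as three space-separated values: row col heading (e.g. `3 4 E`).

Step 1: on WHITE (2,11): turn R to S, flip to black, move to (3,11). |black|=1
Step 2: on WHITE (3,11): turn R to W, flip to black, move to (3,10). |black|=2
Step 3: on WHITE (3,10): turn R to N, flip to black, move to (2,10). |black|=3
Step 4: on WHITE (2,10): turn R to E, flip to black, move to (2,11). |black|=4
Step 5: on BLACK (2,11): turn L to N, flip to white, move to (1,11). |black|=3
Step 6: on WHITE (1,11): turn R to E, flip to black, move to (1,12). |black|=4
Step 7: on WHITE (1,12): turn R to S, flip to black, move to (2,12). |black|=5
Step 8: on WHITE (2,12): turn R to W, flip to black, move to (2,11). |black|=6

Answer: 2 11 W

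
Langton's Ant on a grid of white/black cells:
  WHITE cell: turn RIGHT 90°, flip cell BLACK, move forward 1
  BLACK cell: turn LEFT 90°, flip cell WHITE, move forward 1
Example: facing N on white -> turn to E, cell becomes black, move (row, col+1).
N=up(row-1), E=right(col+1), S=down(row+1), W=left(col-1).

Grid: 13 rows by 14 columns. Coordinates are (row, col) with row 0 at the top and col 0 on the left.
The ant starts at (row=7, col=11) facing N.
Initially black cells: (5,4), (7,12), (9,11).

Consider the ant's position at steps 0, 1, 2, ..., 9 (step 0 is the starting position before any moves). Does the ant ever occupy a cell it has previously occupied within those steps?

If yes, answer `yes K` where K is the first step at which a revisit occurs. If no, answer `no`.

Answer: yes 5

Derivation:
Step 1: on WHITE (7,11): turn R to E, flip to black, move to (7,12). |black|=4 — new cell
Step 2: on BLACK (7,12): turn L to N, flip to white, move to (6,12). |black|=3 — new cell
Step 3: on WHITE (6,12): turn R to E, flip to black, move to (6,13). |black|=4 — new cell
Step 4: on WHITE (6,13): turn R to S, flip to black, move to (7,13). |black|=5 — new cell
Step 5: on WHITE (7,13): turn R to W, flip to black, move to (7,12). |black|=6 — REVISIT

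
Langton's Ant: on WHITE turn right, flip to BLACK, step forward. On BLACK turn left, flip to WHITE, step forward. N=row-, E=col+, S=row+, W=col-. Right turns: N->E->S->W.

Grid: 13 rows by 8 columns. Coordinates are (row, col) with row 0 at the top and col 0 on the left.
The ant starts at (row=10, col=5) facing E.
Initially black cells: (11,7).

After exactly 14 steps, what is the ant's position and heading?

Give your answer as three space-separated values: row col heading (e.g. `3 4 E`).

Step 1: on WHITE (10,5): turn R to S, flip to black, move to (11,5). |black|=2
Step 2: on WHITE (11,5): turn R to W, flip to black, move to (11,4). |black|=3
Step 3: on WHITE (11,4): turn R to N, flip to black, move to (10,4). |black|=4
Step 4: on WHITE (10,4): turn R to E, flip to black, move to (10,5). |black|=5
Step 5: on BLACK (10,5): turn L to N, flip to white, move to (9,5). |black|=4
Step 6: on WHITE (9,5): turn R to E, flip to black, move to (9,6). |black|=5
Step 7: on WHITE (9,6): turn R to S, flip to black, move to (10,6). |black|=6
Step 8: on WHITE (10,6): turn R to W, flip to black, move to (10,5). |black|=7
Step 9: on WHITE (10,5): turn R to N, flip to black, move to (9,5). |black|=8
Step 10: on BLACK (9,5): turn L to W, flip to white, move to (9,4). |black|=7
Step 11: on WHITE (9,4): turn R to N, flip to black, move to (8,4). |black|=8
Step 12: on WHITE (8,4): turn R to E, flip to black, move to (8,5). |black|=9
Step 13: on WHITE (8,5): turn R to S, flip to black, move to (9,5). |black|=10
Step 14: on WHITE (9,5): turn R to W, flip to black, move to (9,4). |black|=11

Answer: 9 4 W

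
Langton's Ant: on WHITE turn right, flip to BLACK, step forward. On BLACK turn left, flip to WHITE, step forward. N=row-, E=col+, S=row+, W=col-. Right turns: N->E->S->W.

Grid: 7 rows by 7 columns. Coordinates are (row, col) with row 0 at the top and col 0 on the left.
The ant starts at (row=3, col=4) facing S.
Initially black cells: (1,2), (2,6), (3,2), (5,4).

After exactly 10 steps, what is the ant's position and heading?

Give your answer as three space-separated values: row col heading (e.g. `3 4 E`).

Step 1: on WHITE (3,4): turn R to W, flip to black, move to (3,3). |black|=5
Step 2: on WHITE (3,3): turn R to N, flip to black, move to (2,3). |black|=6
Step 3: on WHITE (2,3): turn R to E, flip to black, move to (2,4). |black|=7
Step 4: on WHITE (2,4): turn R to S, flip to black, move to (3,4). |black|=8
Step 5: on BLACK (3,4): turn L to E, flip to white, move to (3,5). |black|=7
Step 6: on WHITE (3,5): turn R to S, flip to black, move to (4,5). |black|=8
Step 7: on WHITE (4,5): turn R to W, flip to black, move to (4,4). |black|=9
Step 8: on WHITE (4,4): turn R to N, flip to black, move to (3,4). |black|=10
Step 9: on WHITE (3,4): turn R to E, flip to black, move to (3,5). |black|=11
Step 10: on BLACK (3,5): turn L to N, flip to white, move to (2,5). |black|=10

Answer: 2 5 N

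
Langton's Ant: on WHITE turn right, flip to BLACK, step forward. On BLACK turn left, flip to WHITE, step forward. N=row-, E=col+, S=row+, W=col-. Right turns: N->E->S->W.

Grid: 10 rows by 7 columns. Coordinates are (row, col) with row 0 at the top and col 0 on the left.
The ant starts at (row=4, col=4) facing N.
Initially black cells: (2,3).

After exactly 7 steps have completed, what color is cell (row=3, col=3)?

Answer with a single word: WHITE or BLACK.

Step 1: on WHITE (4,4): turn R to E, flip to black, move to (4,5). |black|=2
Step 2: on WHITE (4,5): turn R to S, flip to black, move to (5,5). |black|=3
Step 3: on WHITE (5,5): turn R to W, flip to black, move to (5,4). |black|=4
Step 4: on WHITE (5,4): turn R to N, flip to black, move to (4,4). |black|=5
Step 5: on BLACK (4,4): turn L to W, flip to white, move to (4,3). |black|=4
Step 6: on WHITE (4,3): turn R to N, flip to black, move to (3,3). |black|=5
Step 7: on WHITE (3,3): turn R to E, flip to black, move to (3,4). |black|=6

Answer: BLACK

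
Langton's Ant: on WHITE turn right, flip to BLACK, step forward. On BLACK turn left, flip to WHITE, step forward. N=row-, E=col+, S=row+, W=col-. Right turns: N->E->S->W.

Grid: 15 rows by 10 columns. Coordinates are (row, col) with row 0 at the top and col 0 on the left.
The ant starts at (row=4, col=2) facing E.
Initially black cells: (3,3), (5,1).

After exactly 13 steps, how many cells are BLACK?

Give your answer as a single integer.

Answer: 9

Derivation:
Step 1: on WHITE (4,2): turn R to S, flip to black, move to (5,2). |black|=3
Step 2: on WHITE (5,2): turn R to W, flip to black, move to (5,1). |black|=4
Step 3: on BLACK (5,1): turn L to S, flip to white, move to (6,1). |black|=3
Step 4: on WHITE (6,1): turn R to W, flip to black, move to (6,0). |black|=4
Step 5: on WHITE (6,0): turn R to N, flip to black, move to (5,0). |black|=5
Step 6: on WHITE (5,0): turn R to E, flip to black, move to (5,1). |black|=6
Step 7: on WHITE (5,1): turn R to S, flip to black, move to (6,1). |black|=7
Step 8: on BLACK (6,1): turn L to E, flip to white, move to (6,2). |black|=6
Step 9: on WHITE (6,2): turn R to S, flip to black, move to (7,2). |black|=7
Step 10: on WHITE (7,2): turn R to W, flip to black, move to (7,1). |black|=8
Step 11: on WHITE (7,1): turn R to N, flip to black, move to (6,1). |black|=9
Step 12: on WHITE (6,1): turn R to E, flip to black, move to (6,2). |black|=10
Step 13: on BLACK (6,2): turn L to N, flip to white, move to (5,2). |black|=9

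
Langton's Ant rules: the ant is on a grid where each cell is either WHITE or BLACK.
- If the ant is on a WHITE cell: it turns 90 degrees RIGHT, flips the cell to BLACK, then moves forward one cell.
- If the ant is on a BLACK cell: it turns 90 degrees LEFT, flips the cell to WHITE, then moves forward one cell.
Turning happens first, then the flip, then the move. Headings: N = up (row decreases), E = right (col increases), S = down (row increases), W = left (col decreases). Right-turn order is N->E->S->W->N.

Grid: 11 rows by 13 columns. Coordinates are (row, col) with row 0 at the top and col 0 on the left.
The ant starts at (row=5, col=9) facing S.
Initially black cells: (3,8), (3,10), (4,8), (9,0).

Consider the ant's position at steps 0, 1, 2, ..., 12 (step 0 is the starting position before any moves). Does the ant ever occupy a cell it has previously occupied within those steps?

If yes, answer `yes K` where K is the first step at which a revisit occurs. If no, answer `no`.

Answer: yes 9

Derivation:
Step 1: on WHITE (5,9): turn R to W, flip to black, move to (5,8). |black|=5 — new cell
Step 2: on WHITE (5,8): turn R to N, flip to black, move to (4,8). |black|=6 — new cell
Step 3: on BLACK (4,8): turn L to W, flip to white, move to (4,7). |black|=5 — new cell
Step 4: on WHITE (4,7): turn R to N, flip to black, move to (3,7). |black|=6 — new cell
Step 5: on WHITE (3,7): turn R to E, flip to black, move to (3,8). |black|=7 — new cell
Step 6: on BLACK (3,8): turn L to N, flip to white, move to (2,8). |black|=6 — new cell
Step 7: on WHITE (2,8): turn R to E, flip to black, move to (2,9). |black|=7 — new cell
Step 8: on WHITE (2,9): turn R to S, flip to black, move to (3,9). |black|=8 — new cell
Step 9: on WHITE (3,9): turn R to W, flip to black, move to (3,8). |black|=9 — REVISIT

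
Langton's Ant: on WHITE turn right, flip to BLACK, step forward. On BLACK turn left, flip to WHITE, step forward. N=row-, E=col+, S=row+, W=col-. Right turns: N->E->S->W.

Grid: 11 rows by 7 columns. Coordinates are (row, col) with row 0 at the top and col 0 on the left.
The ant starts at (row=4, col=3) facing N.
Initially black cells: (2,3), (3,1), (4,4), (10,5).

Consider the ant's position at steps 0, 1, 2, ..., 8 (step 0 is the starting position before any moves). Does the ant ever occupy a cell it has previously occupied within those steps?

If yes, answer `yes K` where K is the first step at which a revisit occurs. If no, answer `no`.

Answer: yes 5

Derivation:
Step 1: on WHITE (4,3): turn R to E, flip to black, move to (4,4). |black|=5 — new cell
Step 2: on BLACK (4,4): turn L to N, flip to white, move to (3,4). |black|=4 — new cell
Step 3: on WHITE (3,4): turn R to E, flip to black, move to (3,5). |black|=5 — new cell
Step 4: on WHITE (3,5): turn R to S, flip to black, move to (4,5). |black|=6 — new cell
Step 5: on WHITE (4,5): turn R to W, flip to black, move to (4,4). |black|=7 — REVISIT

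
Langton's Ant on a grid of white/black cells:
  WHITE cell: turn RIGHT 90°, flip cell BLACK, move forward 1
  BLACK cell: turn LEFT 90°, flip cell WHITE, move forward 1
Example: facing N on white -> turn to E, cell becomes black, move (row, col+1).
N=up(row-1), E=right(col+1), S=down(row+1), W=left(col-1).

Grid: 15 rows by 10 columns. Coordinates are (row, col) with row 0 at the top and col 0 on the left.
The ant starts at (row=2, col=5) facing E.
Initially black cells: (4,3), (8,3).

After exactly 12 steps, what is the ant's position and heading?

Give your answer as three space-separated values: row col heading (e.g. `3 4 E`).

Answer: 0 5 E

Derivation:
Step 1: on WHITE (2,5): turn R to S, flip to black, move to (3,5). |black|=3
Step 2: on WHITE (3,5): turn R to W, flip to black, move to (3,4). |black|=4
Step 3: on WHITE (3,4): turn R to N, flip to black, move to (2,4). |black|=5
Step 4: on WHITE (2,4): turn R to E, flip to black, move to (2,5). |black|=6
Step 5: on BLACK (2,5): turn L to N, flip to white, move to (1,5). |black|=5
Step 6: on WHITE (1,5): turn R to E, flip to black, move to (1,6). |black|=6
Step 7: on WHITE (1,6): turn R to S, flip to black, move to (2,6). |black|=7
Step 8: on WHITE (2,6): turn R to W, flip to black, move to (2,5). |black|=8
Step 9: on WHITE (2,5): turn R to N, flip to black, move to (1,5). |black|=9
Step 10: on BLACK (1,5): turn L to W, flip to white, move to (1,4). |black|=8
Step 11: on WHITE (1,4): turn R to N, flip to black, move to (0,4). |black|=9
Step 12: on WHITE (0,4): turn R to E, flip to black, move to (0,5). |black|=10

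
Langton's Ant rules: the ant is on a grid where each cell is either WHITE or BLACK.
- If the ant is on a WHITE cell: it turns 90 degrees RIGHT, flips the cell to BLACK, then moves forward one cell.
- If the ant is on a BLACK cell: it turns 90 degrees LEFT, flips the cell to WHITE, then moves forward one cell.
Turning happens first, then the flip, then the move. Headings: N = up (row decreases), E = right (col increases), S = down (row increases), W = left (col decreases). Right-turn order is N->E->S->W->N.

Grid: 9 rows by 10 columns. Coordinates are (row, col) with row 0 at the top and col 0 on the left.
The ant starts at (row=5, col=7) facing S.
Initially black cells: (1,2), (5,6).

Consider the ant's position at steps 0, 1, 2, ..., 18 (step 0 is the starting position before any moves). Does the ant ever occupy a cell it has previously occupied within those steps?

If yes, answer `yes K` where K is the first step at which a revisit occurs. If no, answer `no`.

Answer: yes 5

Derivation:
Step 1: on WHITE (5,7): turn R to W, flip to black, move to (5,6). |black|=3 — new cell
Step 2: on BLACK (5,6): turn L to S, flip to white, move to (6,6). |black|=2 — new cell
Step 3: on WHITE (6,6): turn R to W, flip to black, move to (6,5). |black|=3 — new cell
Step 4: on WHITE (6,5): turn R to N, flip to black, move to (5,5). |black|=4 — new cell
Step 5: on WHITE (5,5): turn R to E, flip to black, move to (5,6). |black|=5 — REVISIT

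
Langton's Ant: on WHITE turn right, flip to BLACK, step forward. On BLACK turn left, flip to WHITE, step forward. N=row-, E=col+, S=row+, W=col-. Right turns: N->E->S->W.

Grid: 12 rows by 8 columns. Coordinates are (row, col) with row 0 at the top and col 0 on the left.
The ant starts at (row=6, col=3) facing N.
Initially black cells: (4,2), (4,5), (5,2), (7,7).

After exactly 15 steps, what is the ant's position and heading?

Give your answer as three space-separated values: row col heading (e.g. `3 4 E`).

Answer: 3 1 W

Derivation:
Step 1: on WHITE (6,3): turn R to E, flip to black, move to (6,4). |black|=5
Step 2: on WHITE (6,4): turn R to S, flip to black, move to (7,4). |black|=6
Step 3: on WHITE (7,4): turn R to W, flip to black, move to (7,3). |black|=7
Step 4: on WHITE (7,3): turn R to N, flip to black, move to (6,3). |black|=8
Step 5: on BLACK (6,3): turn L to W, flip to white, move to (6,2). |black|=7
Step 6: on WHITE (6,2): turn R to N, flip to black, move to (5,2). |black|=8
Step 7: on BLACK (5,2): turn L to W, flip to white, move to (5,1). |black|=7
Step 8: on WHITE (5,1): turn R to N, flip to black, move to (4,1). |black|=8
Step 9: on WHITE (4,1): turn R to E, flip to black, move to (4,2). |black|=9
Step 10: on BLACK (4,2): turn L to N, flip to white, move to (3,2). |black|=8
Step 11: on WHITE (3,2): turn R to E, flip to black, move to (3,3). |black|=9
Step 12: on WHITE (3,3): turn R to S, flip to black, move to (4,3). |black|=10
Step 13: on WHITE (4,3): turn R to W, flip to black, move to (4,2). |black|=11
Step 14: on WHITE (4,2): turn R to N, flip to black, move to (3,2). |black|=12
Step 15: on BLACK (3,2): turn L to W, flip to white, move to (3,1). |black|=11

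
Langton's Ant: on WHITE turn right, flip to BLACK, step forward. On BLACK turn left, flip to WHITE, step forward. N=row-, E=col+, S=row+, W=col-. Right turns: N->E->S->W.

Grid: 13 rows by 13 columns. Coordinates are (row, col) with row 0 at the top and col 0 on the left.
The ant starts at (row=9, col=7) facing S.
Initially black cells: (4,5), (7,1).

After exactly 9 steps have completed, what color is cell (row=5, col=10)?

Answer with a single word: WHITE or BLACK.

Answer: WHITE

Derivation:
Step 1: on WHITE (9,7): turn R to W, flip to black, move to (9,6). |black|=3
Step 2: on WHITE (9,6): turn R to N, flip to black, move to (8,6). |black|=4
Step 3: on WHITE (8,6): turn R to E, flip to black, move to (8,7). |black|=5
Step 4: on WHITE (8,7): turn R to S, flip to black, move to (9,7). |black|=6
Step 5: on BLACK (9,7): turn L to E, flip to white, move to (9,8). |black|=5
Step 6: on WHITE (9,8): turn R to S, flip to black, move to (10,8). |black|=6
Step 7: on WHITE (10,8): turn R to W, flip to black, move to (10,7). |black|=7
Step 8: on WHITE (10,7): turn R to N, flip to black, move to (9,7). |black|=8
Step 9: on WHITE (9,7): turn R to E, flip to black, move to (9,8). |black|=9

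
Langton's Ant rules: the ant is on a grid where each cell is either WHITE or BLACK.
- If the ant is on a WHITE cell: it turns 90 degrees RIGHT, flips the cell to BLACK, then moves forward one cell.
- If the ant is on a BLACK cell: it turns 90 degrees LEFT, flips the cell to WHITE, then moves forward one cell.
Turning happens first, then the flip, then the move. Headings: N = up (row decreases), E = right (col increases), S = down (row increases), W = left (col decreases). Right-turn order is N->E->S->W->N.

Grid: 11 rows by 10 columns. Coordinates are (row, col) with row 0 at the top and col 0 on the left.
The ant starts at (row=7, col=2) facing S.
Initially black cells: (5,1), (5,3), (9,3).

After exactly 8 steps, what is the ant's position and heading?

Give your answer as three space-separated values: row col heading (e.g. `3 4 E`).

Step 1: on WHITE (7,2): turn R to W, flip to black, move to (7,1). |black|=4
Step 2: on WHITE (7,1): turn R to N, flip to black, move to (6,1). |black|=5
Step 3: on WHITE (6,1): turn R to E, flip to black, move to (6,2). |black|=6
Step 4: on WHITE (6,2): turn R to S, flip to black, move to (7,2). |black|=7
Step 5: on BLACK (7,2): turn L to E, flip to white, move to (7,3). |black|=6
Step 6: on WHITE (7,3): turn R to S, flip to black, move to (8,3). |black|=7
Step 7: on WHITE (8,3): turn R to W, flip to black, move to (8,2). |black|=8
Step 8: on WHITE (8,2): turn R to N, flip to black, move to (7,2). |black|=9

Answer: 7 2 N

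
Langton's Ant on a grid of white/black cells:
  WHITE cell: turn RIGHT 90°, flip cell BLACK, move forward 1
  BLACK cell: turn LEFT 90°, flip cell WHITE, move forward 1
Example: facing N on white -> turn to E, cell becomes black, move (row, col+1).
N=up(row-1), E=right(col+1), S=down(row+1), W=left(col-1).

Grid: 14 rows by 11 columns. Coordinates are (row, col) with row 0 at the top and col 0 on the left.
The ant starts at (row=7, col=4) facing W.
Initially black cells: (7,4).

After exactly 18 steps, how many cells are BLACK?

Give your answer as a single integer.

Step 1: on BLACK (7,4): turn L to S, flip to white, move to (8,4). |black|=0
Step 2: on WHITE (8,4): turn R to W, flip to black, move to (8,3). |black|=1
Step 3: on WHITE (8,3): turn R to N, flip to black, move to (7,3). |black|=2
Step 4: on WHITE (7,3): turn R to E, flip to black, move to (7,4). |black|=3
Step 5: on WHITE (7,4): turn R to S, flip to black, move to (8,4). |black|=4
Step 6: on BLACK (8,4): turn L to E, flip to white, move to (8,5). |black|=3
Step 7: on WHITE (8,5): turn R to S, flip to black, move to (9,5). |black|=4
Step 8: on WHITE (9,5): turn R to W, flip to black, move to (9,4). |black|=5
Step 9: on WHITE (9,4): turn R to N, flip to black, move to (8,4). |black|=6
Step 10: on WHITE (8,4): turn R to E, flip to black, move to (8,5). |black|=7
Step 11: on BLACK (8,5): turn L to N, flip to white, move to (7,5). |black|=6
Step 12: on WHITE (7,5): turn R to E, flip to black, move to (7,6). |black|=7
Step 13: on WHITE (7,6): turn R to S, flip to black, move to (8,6). |black|=8
Step 14: on WHITE (8,6): turn R to W, flip to black, move to (8,5). |black|=9
Step 15: on WHITE (8,5): turn R to N, flip to black, move to (7,5). |black|=10
Step 16: on BLACK (7,5): turn L to W, flip to white, move to (7,4). |black|=9
Step 17: on BLACK (7,4): turn L to S, flip to white, move to (8,4). |black|=8
Step 18: on BLACK (8,4): turn L to E, flip to white, move to (8,5). |black|=7

Answer: 7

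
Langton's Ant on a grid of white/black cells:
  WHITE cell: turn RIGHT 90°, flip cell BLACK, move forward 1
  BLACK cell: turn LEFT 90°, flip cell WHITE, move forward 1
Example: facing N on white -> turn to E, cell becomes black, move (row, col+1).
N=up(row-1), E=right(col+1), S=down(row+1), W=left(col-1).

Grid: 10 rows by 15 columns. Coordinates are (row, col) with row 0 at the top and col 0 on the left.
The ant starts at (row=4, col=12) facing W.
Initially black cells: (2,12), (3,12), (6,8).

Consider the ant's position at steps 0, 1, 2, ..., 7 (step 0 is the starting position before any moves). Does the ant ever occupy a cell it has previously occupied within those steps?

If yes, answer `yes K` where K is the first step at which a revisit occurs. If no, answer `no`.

Step 1: on WHITE (4,12): turn R to N, flip to black, move to (3,12). |black|=4 — new cell
Step 2: on BLACK (3,12): turn L to W, flip to white, move to (3,11). |black|=3 — new cell
Step 3: on WHITE (3,11): turn R to N, flip to black, move to (2,11). |black|=4 — new cell
Step 4: on WHITE (2,11): turn R to E, flip to black, move to (2,12). |black|=5 — new cell
Step 5: on BLACK (2,12): turn L to N, flip to white, move to (1,12). |black|=4 — new cell
Step 6: on WHITE (1,12): turn R to E, flip to black, move to (1,13). |black|=5 — new cell
Step 7: on WHITE (1,13): turn R to S, flip to black, move to (2,13). |black|=6 — new cell
No revisit within 7 steps.

Answer: no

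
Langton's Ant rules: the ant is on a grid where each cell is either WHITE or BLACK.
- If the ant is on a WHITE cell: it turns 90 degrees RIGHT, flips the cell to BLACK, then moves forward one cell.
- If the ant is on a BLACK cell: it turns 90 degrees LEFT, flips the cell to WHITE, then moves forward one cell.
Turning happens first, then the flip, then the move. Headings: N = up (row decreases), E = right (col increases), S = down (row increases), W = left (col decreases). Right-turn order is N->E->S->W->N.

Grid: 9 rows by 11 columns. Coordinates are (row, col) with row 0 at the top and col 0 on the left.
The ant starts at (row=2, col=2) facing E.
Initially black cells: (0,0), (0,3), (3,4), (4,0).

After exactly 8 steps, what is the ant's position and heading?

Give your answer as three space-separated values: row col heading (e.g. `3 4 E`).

Answer: 2 2 W

Derivation:
Step 1: on WHITE (2,2): turn R to S, flip to black, move to (3,2). |black|=5
Step 2: on WHITE (3,2): turn R to W, flip to black, move to (3,1). |black|=6
Step 3: on WHITE (3,1): turn R to N, flip to black, move to (2,1). |black|=7
Step 4: on WHITE (2,1): turn R to E, flip to black, move to (2,2). |black|=8
Step 5: on BLACK (2,2): turn L to N, flip to white, move to (1,2). |black|=7
Step 6: on WHITE (1,2): turn R to E, flip to black, move to (1,3). |black|=8
Step 7: on WHITE (1,3): turn R to S, flip to black, move to (2,3). |black|=9
Step 8: on WHITE (2,3): turn R to W, flip to black, move to (2,2). |black|=10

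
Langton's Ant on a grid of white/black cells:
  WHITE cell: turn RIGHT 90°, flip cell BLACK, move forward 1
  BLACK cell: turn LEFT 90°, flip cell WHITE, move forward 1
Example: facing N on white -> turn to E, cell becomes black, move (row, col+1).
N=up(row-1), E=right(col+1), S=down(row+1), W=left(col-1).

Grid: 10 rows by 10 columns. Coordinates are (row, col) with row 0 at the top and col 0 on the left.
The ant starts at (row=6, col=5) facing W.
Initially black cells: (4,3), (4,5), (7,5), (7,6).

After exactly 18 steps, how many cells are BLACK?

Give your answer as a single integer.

Step 1: on WHITE (6,5): turn R to N, flip to black, move to (5,5). |black|=5
Step 2: on WHITE (5,5): turn R to E, flip to black, move to (5,6). |black|=6
Step 3: on WHITE (5,6): turn R to S, flip to black, move to (6,6). |black|=7
Step 4: on WHITE (6,6): turn R to W, flip to black, move to (6,5). |black|=8
Step 5: on BLACK (6,5): turn L to S, flip to white, move to (7,5). |black|=7
Step 6: on BLACK (7,5): turn L to E, flip to white, move to (7,6). |black|=6
Step 7: on BLACK (7,6): turn L to N, flip to white, move to (6,6). |black|=5
Step 8: on BLACK (6,6): turn L to W, flip to white, move to (6,5). |black|=4
Step 9: on WHITE (6,5): turn R to N, flip to black, move to (5,5). |black|=5
Step 10: on BLACK (5,5): turn L to W, flip to white, move to (5,4). |black|=4
Step 11: on WHITE (5,4): turn R to N, flip to black, move to (4,4). |black|=5
Step 12: on WHITE (4,4): turn R to E, flip to black, move to (4,5). |black|=6
Step 13: on BLACK (4,5): turn L to N, flip to white, move to (3,5). |black|=5
Step 14: on WHITE (3,5): turn R to E, flip to black, move to (3,6). |black|=6
Step 15: on WHITE (3,6): turn R to S, flip to black, move to (4,6). |black|=7
Step 16: on WHITE (4,6): turn R to W, flip to black, move to (4,5). |black|=8
Step 17: on WHITE (4,5): turn R to N, flip to black, move to (3,5). |black|=9
Step 18: on BLACK (3,5): turn L to W, flip to white, move to (3,4). |black|=8

Answer: 8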